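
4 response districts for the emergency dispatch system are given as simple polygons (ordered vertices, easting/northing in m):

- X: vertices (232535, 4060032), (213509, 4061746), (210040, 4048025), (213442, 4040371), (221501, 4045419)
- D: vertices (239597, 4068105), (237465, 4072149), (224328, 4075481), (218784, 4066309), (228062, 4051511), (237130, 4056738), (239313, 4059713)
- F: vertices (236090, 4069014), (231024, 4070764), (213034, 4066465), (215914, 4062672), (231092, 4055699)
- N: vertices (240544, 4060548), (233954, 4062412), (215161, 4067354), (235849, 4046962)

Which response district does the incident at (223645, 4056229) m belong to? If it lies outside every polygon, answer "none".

Cast a ray rightward from (223645, 4056229). For each polygon, the edges (by vertex number in listed order) whose endpoints lie on opposite sides of northing = 4056229, where each meets that height, and whether that is right or left of the point:
X: 2–3 at easting≈212114.2 (left), 5–1 at easting≈229663.4 (right) → 1 crossing.
D: 4–5 at easting≈225103.9 (right), 5–6 at easting≈236247.0 (right) → 2 crossings.
F: 4–5 at easting≈229938.4 (right), 5–1 at easting≈231290.9 (right) → 2 crossings.
N: 3–4 at easting≈226447.5 (right), 4–1 at easting≈239051.5 (right) → 2 crossings.
Only X has an odd count, so the point is inside X.

X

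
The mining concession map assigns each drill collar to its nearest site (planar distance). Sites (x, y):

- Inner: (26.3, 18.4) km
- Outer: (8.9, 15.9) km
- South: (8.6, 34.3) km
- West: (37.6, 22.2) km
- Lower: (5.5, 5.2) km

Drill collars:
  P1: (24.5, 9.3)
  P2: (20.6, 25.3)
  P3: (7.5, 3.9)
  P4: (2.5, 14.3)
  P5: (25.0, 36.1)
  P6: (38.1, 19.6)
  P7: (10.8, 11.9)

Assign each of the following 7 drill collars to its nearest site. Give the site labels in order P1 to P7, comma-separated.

P1 → Inner (d²=86.05)
P2 → Inner (d²=80.10)
P3 → Lower (d²=5.69)
P4 → Outer (d²=43.52)
P5 → South (d²=272.20)
P6 → West (d²=7.01)
P7 → Outer (d²=19.61)

Inner, Inner, Lower, Outer, South, West, Outer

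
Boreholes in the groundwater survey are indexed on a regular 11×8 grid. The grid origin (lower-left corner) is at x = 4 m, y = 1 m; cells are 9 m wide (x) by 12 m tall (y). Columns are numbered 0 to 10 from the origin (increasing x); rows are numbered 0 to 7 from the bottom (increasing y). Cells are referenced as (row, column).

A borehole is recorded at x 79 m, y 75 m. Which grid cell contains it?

(6, 8)

Column index: ⌊(79 − 4) / 9⌋ = ⌊8.333⌋ = 8
Row offset from origin: ⌊(75 − 1) / 12⌋ = ⌊6.167⌋ = 6 → row 6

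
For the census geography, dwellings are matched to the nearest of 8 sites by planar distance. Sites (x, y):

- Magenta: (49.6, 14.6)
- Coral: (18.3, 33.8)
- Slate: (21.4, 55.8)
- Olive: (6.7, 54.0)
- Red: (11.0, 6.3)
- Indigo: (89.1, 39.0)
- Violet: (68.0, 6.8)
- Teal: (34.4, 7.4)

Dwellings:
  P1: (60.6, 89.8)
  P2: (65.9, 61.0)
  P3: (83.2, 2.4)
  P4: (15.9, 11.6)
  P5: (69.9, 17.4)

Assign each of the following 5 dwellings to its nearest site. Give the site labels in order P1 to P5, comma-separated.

Slate, Indigo, Violet, Red, Violet

P1 → Slate (d²=2692.64)
P2 → Indigo (d²=1022.24)
P3 → Violet (d²=250.40)
P4 → Red (d²=52.10)
P5 → Violet (d²=115.97)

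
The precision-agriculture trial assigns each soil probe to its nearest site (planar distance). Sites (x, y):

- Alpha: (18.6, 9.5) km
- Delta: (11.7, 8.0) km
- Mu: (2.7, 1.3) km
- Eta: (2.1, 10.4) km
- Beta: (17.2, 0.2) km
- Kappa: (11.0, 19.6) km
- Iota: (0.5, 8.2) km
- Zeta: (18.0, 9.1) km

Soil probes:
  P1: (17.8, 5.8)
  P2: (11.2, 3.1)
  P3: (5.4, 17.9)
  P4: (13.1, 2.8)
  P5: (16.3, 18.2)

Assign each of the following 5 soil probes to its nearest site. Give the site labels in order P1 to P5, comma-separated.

P1 → Zeta (d²=10.93)
P2 → Delta (d²=24.26)
P3 → Kappa (d²=34.25)
P4 → Beta (d²=23.57)
P5 → Kappa (d²=30.05)

Zeta, Delta, Kappa, Beta, Kappa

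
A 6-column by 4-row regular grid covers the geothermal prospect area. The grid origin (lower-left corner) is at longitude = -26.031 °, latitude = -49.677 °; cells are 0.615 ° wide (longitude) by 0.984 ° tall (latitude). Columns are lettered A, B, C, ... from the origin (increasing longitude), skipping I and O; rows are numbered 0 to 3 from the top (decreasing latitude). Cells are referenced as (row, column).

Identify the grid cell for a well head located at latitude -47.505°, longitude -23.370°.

(1, E)

Column index: ⌊(-23.370 − -26.031) / 0.615⌋ = ⌊4.327⌋ = 4 → column E
Row offset from origin: ⌊(-47.505 − -49.677) / 0.984⌋ = ⌊2.207⌋ = 2 → row 1 (counted from top)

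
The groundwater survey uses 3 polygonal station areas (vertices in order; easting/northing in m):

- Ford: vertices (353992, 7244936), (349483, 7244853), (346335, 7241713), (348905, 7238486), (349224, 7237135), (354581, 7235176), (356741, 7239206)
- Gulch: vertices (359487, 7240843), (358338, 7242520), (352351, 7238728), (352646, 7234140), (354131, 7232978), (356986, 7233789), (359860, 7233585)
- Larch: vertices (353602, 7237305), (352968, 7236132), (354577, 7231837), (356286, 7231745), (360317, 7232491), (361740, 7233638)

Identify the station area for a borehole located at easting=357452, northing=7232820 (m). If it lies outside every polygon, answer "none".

Larch

Cast a ray rightward from (357452, 7232820). For each polygon, the edges (by vertex number in listed order) whose endpoints lie on opposite sides of northing = 7232820, where each meets that height, and whether that is right or left of the point:
Ford: no edge straddles that height → 0 crossings.
Gulch: no edge straddles that height → 0 crossings.
Larch: 2–3 at easting≈354208.7 (left), 5–6 at easting≈360725.2 (right) → 1 crossing.
Only Larch has an odd count, so the point is inside Larch.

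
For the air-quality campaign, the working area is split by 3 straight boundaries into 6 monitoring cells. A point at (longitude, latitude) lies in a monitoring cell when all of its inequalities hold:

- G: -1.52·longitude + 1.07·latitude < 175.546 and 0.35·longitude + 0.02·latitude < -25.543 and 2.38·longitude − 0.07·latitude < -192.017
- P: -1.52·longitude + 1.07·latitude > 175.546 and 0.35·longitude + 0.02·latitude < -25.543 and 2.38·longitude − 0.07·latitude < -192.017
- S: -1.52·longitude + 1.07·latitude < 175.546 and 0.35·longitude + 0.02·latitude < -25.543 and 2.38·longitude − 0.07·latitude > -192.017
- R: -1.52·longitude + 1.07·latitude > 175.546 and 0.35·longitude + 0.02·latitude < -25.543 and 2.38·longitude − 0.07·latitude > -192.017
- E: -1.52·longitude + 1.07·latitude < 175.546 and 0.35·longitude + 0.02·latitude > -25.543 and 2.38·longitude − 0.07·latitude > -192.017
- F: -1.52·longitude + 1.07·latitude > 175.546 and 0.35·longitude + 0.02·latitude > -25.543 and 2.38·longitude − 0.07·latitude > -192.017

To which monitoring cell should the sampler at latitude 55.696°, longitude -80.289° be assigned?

-1.52·-80.289 + 1.07·55.696 = 181.634, which is > 175.546
0.35·-80.289 + 0.02·55.696 = -26.987, which is < -25.543
2.38·-80.289 − 0.07·55.696 = -194.987, which is < -192.017
This sign pattern matches P.

P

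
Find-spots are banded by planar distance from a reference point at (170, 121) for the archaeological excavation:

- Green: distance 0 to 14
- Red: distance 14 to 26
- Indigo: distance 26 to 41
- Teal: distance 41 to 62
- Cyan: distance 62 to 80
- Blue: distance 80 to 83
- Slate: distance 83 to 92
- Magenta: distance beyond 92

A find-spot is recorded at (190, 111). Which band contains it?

Distance = √((190−170)² + (111−121)²) = √(400.000 + 100.000) = 22.361.
14 ≤ 22.361 < 26 → Red.

Red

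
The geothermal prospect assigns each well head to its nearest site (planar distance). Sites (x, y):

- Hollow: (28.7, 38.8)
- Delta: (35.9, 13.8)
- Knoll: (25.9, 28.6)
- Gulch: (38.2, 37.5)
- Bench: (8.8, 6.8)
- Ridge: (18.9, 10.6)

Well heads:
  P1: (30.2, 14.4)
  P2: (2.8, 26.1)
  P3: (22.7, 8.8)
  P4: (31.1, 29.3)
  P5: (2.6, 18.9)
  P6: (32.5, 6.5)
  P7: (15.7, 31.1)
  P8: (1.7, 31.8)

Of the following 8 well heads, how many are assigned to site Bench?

2

P1 → Delta
P2 → Bench
P3 → Ridge
P4 → Knoll
P5 → Bench
P6 → Delta
P7 → Knoll
P8 → Knoll
2 of the 8 go to Bench.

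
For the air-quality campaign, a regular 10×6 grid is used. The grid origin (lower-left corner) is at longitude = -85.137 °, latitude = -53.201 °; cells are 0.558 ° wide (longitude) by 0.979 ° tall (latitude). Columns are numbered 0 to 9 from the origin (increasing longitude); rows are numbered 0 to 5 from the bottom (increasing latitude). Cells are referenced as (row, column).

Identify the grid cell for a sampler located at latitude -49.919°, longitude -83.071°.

(3, 3)

Column index: ⌊(-83.071 − -85.137) / 0.558⌋ = ⌊3.703⌋ = 3
Row offset from origin: ⌊(-49.919 − -53.201) / 0.979⌋ = ⌊3.352⌋ = 3 → row 3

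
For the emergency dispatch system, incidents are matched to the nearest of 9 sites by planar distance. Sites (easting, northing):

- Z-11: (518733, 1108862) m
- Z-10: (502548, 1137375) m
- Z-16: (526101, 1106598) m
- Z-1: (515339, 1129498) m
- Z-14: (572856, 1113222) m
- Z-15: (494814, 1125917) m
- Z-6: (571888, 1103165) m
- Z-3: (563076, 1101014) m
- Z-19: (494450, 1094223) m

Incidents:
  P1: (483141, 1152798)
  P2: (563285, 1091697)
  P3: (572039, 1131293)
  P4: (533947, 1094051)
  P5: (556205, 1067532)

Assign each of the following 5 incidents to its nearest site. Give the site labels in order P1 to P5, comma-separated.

Z-10, Z-3, Z-14, Z-16, Z-3

P1 → Z-10 (d²=614500578.00)
P2 → Z-3 (d²=86850170.00)
P3 → Z-14 (d²=327228530.00)
P4 → Z-16 (d²=218986925.00)
P5 → Z-3 (d²=1168254965.00)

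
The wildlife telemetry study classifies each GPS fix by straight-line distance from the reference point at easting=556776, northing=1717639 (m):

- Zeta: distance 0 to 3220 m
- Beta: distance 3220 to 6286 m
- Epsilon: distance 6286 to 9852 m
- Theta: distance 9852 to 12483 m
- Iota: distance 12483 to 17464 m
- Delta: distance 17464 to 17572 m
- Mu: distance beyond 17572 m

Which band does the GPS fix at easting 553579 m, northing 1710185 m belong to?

Epsilon

Distance = √((553579−556776)² + (1710185−1717639)²) = √(10220809.000 + 55562116.000) = 8110.667 m.
6286 ≤ 8110.667 < 9852 → Epsilon.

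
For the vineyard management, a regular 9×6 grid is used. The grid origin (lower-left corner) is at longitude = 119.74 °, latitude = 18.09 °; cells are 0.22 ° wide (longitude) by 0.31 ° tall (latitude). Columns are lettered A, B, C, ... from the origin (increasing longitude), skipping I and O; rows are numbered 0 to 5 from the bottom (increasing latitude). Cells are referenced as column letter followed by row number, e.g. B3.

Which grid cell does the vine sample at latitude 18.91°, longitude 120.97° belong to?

Column index: ⌊(120.97 − 119.74) / 0.22⌋ = ⌊5.591⌋ = 5 → column F
Row offset from origin: ⌊(18.91 − 18.09) / 0.31⌋ = ⌊2.645⌋ = 2 → row 2

F2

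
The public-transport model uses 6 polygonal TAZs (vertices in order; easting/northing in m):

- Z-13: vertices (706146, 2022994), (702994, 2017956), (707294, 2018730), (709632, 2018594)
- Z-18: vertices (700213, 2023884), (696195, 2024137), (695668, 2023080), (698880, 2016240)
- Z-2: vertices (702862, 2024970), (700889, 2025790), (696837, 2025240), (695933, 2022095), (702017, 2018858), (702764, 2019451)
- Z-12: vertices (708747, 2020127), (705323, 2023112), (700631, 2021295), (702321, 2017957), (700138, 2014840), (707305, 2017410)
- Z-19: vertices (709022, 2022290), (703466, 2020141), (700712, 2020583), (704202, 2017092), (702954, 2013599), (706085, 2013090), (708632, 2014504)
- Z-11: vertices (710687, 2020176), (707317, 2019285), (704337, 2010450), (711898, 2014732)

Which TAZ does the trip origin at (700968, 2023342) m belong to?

Cast a ray rightward from (700968, 2023342). For each polygon, the edges (by vertex number in listed order) whose endpoints lie on opposite sides of northing = 2023342, where each meets that height, and whether that is right or left of the point:
Z-13: no edge straddles that height → 0 crossings.
Z-18: 2–3 at easting≈695798.6 (left), 4–1 at easting≈700118.5 (left) → 0 crossings.
Z-2: 3–4 at easting≈696291.4 (left), 6–1 at easting≈702833.1 (right) → 1 crossing.
Z-12: no edge straddles that height → 0 crossings.
Z-19: no edge straddles that height → 0 crossings.
Z-11: no edge straddles that height → 0 crossings.
Only Z-2 has an odd count, so the point is inside Z-2.

Z-2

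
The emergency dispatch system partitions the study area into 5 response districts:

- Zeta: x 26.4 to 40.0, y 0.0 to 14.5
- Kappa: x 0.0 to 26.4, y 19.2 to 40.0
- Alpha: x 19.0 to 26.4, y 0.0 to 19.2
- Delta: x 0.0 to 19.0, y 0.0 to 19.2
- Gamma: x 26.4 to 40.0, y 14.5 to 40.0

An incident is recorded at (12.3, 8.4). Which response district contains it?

Delta

The point has x = 12.3 and y = 8.4.
Only Delta satisfies 0.0 ≤ x ≤ 19.0 and 0.0 ≤ y ≤ 19.2.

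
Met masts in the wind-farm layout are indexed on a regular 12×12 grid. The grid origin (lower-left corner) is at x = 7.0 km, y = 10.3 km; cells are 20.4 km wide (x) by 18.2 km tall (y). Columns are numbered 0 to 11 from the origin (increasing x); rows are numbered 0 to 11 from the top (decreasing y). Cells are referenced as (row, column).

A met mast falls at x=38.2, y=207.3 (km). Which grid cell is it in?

Column index: ⌊(38.2 − 7.0) / 20.4⌋ = ⌊1.529⌋ = 1
Row offset from origin: ⌊(207.3 − 10.3) / 18.2⌋ = ⌊10.824⌋ = 10 → row 1 (counted from top)

(1, 1)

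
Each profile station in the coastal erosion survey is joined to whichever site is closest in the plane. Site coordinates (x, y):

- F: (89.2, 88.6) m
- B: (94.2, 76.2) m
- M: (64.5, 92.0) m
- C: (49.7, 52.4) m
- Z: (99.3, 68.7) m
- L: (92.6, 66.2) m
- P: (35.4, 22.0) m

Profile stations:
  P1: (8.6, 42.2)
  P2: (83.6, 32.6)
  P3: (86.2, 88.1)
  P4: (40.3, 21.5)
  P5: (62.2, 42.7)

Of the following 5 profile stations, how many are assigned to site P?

P1 → P
P2 → L
P3 → F
P4 → P
P5 → C
2 of the 5 go to P.

2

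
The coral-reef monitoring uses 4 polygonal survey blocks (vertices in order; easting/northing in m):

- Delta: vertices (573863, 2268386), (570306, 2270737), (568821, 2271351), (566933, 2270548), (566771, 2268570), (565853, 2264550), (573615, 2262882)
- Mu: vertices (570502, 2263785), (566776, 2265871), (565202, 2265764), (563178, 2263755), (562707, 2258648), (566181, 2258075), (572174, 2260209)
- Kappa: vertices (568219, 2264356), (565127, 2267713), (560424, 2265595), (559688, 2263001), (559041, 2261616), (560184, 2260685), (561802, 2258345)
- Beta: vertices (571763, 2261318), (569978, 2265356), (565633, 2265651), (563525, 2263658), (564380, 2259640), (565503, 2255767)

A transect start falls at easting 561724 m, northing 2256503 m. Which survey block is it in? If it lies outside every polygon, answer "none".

Cast a ray rightward from (561724, 2256503). For each polygon, the edges (by vertex number in listed order) whose endpoints lie on opposite sides of northing = 2256503, where each meets that height, and whether that is right or left of the point:
Delta: no edge straddles that height → 0 crossings.
Mu: no edge straddles that height → 0 crossings.
Kappa: no edge straddles that height → 0 crossings.
Beta: 5–6 at easting≈565289.6 (right), 6–1 at easting≈566333.0 (right) → 2 crossings.
All counts are even, so the point lies outside every listed polygon.

none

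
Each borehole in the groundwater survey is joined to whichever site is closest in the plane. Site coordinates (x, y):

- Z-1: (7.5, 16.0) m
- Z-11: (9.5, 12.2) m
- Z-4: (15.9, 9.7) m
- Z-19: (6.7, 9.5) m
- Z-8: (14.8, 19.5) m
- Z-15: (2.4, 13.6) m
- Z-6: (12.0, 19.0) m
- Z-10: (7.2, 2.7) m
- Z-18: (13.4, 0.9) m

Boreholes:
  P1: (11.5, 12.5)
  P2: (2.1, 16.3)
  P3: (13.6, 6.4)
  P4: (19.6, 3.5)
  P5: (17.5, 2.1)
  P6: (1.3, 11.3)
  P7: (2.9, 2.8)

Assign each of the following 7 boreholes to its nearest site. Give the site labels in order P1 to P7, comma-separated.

P1 → Z-11 (d²=4.09)
P2 → Z-15 (d²=7.38)
P3 → Z-4 (d²=16.18)
P4 → Z-18 (d²=45.20)
P5 → Z-18 (d²=18.25)
P6 → Z-15 (d²=6.50)
P7 → Z-10 (d²=18.50)

Z-11, Z-15, Z-4, Z-18, Z-18, Z-15, Z-10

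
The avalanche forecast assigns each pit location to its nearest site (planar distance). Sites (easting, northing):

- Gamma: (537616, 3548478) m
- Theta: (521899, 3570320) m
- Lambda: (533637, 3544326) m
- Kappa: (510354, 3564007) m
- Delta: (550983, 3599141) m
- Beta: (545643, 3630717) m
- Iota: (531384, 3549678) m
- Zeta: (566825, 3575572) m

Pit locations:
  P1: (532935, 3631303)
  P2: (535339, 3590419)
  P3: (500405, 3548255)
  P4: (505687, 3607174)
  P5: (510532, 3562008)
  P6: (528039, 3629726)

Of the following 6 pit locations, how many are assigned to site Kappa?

P1 → Beta
P2 → Delta
P3 → Kappa
P4 → Theta
P5 → Kappa
P6 → Beta
2 of the 6 go to Kappa.

2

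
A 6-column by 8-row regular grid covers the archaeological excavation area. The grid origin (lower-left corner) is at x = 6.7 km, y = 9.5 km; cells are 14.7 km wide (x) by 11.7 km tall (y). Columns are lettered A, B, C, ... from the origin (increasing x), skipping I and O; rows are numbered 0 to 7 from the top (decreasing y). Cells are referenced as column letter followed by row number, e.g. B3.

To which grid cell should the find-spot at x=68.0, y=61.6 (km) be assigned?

Column index: ⌊(68.0 − 6.7) / 14.7⌋ = ⌊4.170⌋ = 4 → column E
Row offset from origin: ⌊(61.6 − 9.5) / 11.7⌋ = ⌊4.453⌋ = 4 → row 3 (counted from top)

E3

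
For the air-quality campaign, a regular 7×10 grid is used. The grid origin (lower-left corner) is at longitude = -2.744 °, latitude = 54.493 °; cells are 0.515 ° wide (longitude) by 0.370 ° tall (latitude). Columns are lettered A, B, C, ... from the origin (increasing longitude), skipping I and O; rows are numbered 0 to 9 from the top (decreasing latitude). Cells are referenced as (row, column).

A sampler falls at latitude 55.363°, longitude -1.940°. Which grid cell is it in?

(7, B)

Column index: ⌊(-1.940 − -2.744) / 0.515⌋ = ⌊1.561⌋ = 1 → column B
Row offset from origin: ⌊(55.363 − 54.493) / 0.370⌋ = ⌊2.351⌋ = 2 → row 7 (counted from top)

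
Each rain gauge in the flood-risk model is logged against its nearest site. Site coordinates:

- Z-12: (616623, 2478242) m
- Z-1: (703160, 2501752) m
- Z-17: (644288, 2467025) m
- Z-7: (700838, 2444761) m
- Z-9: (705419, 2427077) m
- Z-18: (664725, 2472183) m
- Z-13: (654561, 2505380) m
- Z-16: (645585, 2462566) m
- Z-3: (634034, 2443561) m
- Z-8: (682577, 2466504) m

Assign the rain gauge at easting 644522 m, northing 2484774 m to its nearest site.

Squared distances to each site:
Z-12: 821021225.000; Z-1: 3726667528.000; Z-17: 315081757.000; Z-7: 4772532025.000; Z-9: 7037388418.000; Z-18: 566694490.000; Z-13: 525388757.000; Z-16: 494325233.000; Z-3: 1808509513.000; Z-8: 1781975925.000.
Minimum at Z-17.

Z-17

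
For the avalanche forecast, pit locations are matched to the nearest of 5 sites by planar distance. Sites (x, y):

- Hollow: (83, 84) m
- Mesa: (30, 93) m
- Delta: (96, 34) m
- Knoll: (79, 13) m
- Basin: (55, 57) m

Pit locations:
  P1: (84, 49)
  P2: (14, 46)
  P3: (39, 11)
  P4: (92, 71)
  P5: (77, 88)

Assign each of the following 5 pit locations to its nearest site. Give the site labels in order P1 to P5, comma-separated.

P1 → Delta (d²=369.00)
P2 → Basin (d²=1802.00)
P3 → Knoll (d²=1604.00)
P4 → Hollow (d²=250.00)
P5 → Hollow (d²=52.00)

Delta, Basin, Knoll, Hollow, Hollow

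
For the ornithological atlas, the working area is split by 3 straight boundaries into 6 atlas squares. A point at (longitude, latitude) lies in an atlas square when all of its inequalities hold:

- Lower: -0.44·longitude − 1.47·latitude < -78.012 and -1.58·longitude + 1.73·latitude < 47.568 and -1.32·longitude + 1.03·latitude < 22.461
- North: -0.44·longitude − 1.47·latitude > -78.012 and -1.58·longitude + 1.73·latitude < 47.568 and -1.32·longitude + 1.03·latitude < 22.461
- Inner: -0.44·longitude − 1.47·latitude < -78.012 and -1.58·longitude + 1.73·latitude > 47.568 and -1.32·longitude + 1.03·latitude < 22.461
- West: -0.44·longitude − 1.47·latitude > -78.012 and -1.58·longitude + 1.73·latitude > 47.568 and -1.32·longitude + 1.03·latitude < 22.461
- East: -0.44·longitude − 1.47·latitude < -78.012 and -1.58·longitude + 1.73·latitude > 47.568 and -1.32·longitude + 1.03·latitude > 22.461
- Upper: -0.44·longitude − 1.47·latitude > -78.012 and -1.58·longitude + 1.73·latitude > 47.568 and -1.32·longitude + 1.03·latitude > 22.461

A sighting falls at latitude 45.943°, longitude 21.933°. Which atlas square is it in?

-0.44·21.933 − 1.47·45.943 = -77.187, which is > -78.012
-1.58·21.933 + 1.73·45.943 = 44.827, which is < 47.568
-1.32·21.933 + 1.03·45.943 = 18.370, which is < 22.461
This sign pattern matches North.

North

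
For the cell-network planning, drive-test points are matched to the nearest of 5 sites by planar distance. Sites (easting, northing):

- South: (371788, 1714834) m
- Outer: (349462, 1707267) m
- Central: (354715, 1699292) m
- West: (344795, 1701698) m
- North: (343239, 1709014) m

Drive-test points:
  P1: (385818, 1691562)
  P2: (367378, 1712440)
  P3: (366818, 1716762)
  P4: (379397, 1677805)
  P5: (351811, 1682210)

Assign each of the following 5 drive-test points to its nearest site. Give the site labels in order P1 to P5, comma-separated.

South, South, South, Central, Central

P1 → South (d²=738426884.00)
P2 → South (d²=25179336.00)
P3 → South (d²=28418084.00)
P4 → Central (d²=1070892293.00)
P5 → Central (d²=300227940.00)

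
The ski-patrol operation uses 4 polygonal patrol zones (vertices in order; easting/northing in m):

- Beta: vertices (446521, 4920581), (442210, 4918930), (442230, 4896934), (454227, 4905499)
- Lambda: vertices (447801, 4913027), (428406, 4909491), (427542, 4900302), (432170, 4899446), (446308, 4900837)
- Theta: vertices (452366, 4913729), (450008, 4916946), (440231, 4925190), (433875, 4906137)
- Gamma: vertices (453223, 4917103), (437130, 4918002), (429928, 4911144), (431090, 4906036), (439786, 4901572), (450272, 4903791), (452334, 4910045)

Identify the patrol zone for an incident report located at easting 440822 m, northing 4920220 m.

Cast a ray rightward from (440822, 4920220). For each polygon, the edges (by vertex number in listed order) whose endpoints lie on opposite sides of northing = 4920220, where each meets that height, and whether that is right or left of the point:
Beta: 1–2 at easting≈445578.4 (right), 4–1 at easting≈446705.4 (right) → 2 crossings.
Lambda: no edge straddles that height → 0 crossings.
Theta: 2–3 at easting≈446125.2 (right), 3–4 at easting≈438573.0 (left) → 1 crossing.
Gamma: no edge straddles that height → 0 crossings.
Only Theta has an odd count, so the point is inside Theta.

Theta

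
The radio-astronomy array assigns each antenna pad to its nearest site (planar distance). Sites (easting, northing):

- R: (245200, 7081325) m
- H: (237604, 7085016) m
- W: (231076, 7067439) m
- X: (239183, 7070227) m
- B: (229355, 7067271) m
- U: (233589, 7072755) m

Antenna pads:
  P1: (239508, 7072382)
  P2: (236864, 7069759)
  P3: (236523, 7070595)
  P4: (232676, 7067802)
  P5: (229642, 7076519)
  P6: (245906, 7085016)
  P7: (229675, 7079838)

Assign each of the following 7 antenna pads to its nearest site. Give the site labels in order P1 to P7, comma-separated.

X, X, X, W, U, R, U

P1 → X (d²=4749650.00)
P2 → X (d²=5596785.00)
P3 → X (d²=7211024.00)
P4 → W (d²=2691769.00)
P5 → U (d²=29746505.00)
P6 → R (d²=14121917.00)
P7 → U (d²=65488285.00)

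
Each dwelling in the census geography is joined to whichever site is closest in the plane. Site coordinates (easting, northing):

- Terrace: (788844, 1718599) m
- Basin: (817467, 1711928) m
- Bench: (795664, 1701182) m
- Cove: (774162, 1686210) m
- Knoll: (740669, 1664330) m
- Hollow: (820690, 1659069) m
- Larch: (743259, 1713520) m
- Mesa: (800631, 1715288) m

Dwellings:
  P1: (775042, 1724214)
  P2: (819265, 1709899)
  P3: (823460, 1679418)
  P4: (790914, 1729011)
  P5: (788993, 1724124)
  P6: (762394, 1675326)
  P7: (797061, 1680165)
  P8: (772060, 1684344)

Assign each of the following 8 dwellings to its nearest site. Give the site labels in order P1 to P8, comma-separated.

Terrace, Basin, Hollow, Terrace, Terrace, Cove, Bench, Cove

P1 → Terrace (d²=222023429.00)
P2 → Basin (d²=7349645.00)
P3 → Hollow (d²=421754701.00)
P4 → Terrace (d²=112694644.00)
P5 → Terrace (d²=30547826.00)
P6 → Cove (d²=256947280.00)
P7 → Bench (d²=443665898.00)
P8 → Cove (d²=7900360.00)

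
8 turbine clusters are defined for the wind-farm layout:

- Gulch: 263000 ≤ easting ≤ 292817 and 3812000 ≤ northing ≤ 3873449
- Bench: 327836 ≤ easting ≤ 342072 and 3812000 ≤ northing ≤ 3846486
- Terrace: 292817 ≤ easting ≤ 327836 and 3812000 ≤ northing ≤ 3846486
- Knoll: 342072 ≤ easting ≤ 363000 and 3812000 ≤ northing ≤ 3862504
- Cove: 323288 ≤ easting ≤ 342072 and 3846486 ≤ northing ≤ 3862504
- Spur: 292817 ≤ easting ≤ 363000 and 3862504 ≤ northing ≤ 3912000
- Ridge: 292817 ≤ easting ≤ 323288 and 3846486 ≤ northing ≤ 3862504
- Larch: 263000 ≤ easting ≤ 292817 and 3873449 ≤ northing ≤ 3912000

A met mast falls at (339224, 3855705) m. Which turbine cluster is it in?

The point has easting = 339224 and northing = 3855705.
Only Cove satisfies 323288 ≤ easting ≤ 342072 and 3846486 ≤ northing ≤ 3862504.

Cove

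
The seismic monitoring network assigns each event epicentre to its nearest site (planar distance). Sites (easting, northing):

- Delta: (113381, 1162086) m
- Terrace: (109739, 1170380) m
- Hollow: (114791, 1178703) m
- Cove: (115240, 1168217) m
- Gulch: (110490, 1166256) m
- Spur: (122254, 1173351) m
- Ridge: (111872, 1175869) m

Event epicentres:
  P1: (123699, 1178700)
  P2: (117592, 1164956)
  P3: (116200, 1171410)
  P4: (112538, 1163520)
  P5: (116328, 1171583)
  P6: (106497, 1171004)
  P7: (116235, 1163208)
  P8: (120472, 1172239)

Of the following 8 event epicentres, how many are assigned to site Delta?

P1 → Spur
P2 → Cove
P3 → Cove
P4 → Delta
P5 → Cove
P6 → Terrace
P7 → Delta
P8 → Spur
2 of the 8 go to Delta.

2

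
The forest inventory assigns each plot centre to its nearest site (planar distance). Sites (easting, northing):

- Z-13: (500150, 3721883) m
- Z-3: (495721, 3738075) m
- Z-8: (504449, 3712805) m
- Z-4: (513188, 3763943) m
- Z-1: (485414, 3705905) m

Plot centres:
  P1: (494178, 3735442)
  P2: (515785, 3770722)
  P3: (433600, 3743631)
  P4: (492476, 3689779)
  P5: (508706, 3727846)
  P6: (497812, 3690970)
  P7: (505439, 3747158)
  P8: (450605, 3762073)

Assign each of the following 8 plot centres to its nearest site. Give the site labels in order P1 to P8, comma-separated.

Z-3, Z-4, Z-3, Z-1, Z-13, Z-1, Z-3, Z-3

P1 → Z-3 (d²=9313538.00)
P2 → Z-4 (d²=52699250.00)
P3 → Z-3 (d²=3889887777.00)
P4 → Z-1 (d²=309919720.00)
P5 → Z-13 (d²=108762505.00)
P6 → Z-1 (d²=376764629.00)
P7 → Z-3 (d²=176940413.00)
P8 → Z-3 (d²=2611357460.00)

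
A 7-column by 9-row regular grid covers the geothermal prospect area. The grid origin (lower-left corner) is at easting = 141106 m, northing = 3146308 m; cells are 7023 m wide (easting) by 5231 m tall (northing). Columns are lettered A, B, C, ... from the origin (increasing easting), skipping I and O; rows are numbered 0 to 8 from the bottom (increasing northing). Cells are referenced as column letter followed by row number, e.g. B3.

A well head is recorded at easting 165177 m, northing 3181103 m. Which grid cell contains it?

Column index: ⌊(165177 − 141106) / 7023⌋ = ⌊3.427⌋ = 3 → column D
Row offset from origin: ⌊(3181103 − 3146308) / 5231⌋ = ⌊6.652⌋ = 6 → row 6

D6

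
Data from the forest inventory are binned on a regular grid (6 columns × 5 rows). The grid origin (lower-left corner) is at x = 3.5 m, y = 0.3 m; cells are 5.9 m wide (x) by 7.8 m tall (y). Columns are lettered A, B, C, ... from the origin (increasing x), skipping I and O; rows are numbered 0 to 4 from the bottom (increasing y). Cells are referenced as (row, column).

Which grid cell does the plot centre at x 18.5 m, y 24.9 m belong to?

Column index: ⌊(18.5 − 3.5) / 5.9⌋ = ⌊2.542⌋ = 2 → column C
Row offset from origin: ⌊(24.9 − 0.3) / 7.8⌋ = ⌊3.154⌋ = 3 → row 3

(3, C)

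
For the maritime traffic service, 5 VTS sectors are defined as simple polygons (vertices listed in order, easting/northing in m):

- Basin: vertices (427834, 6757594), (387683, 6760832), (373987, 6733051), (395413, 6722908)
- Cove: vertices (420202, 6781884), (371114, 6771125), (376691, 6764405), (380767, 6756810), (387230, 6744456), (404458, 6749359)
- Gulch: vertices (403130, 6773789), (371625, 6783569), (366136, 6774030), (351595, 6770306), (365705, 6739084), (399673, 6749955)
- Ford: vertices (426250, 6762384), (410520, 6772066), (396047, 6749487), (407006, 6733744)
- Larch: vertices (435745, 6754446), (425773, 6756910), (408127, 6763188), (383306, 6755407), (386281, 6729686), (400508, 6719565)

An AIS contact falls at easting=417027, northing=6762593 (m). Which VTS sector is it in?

Cast a ray rightward from (417027, 6762593). For each polygon, the edges (by vertex number in listed order) whose endpoints lie on opposite sides of northing = 6762593, where each meets that height, and whether that is right or left of the point:
Basin: no edge straddles that height → 0 crossings.
Cove: 3–4 at easting≈377663.4 (left), 6–1 at easting≈410864.0 (left) → 0 crossings.
Gulch: 4–5 at easting≈355080.7 (left), 6–1 at easting≈401506.1 (left) → 0 crossings.
Ford: 1–2 at easting≈425910.4 (right), 2–3 at easting≈404447.9 (left) → 1 crossing.
Larch: 2–3 at easting≈409799.4 (left), 3–4 at easting≈406229.0 (left) → 0 crossings.
Only Ford has an odd count, so the point is inside Ford.

Ford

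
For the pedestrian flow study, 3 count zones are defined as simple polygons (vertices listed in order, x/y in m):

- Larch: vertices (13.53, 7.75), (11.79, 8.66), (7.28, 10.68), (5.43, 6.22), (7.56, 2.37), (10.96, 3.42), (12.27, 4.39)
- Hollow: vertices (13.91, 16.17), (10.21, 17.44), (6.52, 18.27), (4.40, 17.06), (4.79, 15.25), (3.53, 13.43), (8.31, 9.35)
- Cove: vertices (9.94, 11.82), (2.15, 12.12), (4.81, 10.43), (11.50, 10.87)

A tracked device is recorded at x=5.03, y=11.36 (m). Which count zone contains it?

Cove

Cast a ray rightward from (5.03, 11.36). For each polygon, the edges (by vertex number in listed order) whose endpoints lie on opposite sides of y = 11.36, where each meets that height, and whether that is right or left of the point:
Larch: no edge straddles that height → 0 crossings.
Hollow: 6–7 at x≈5.955 (right), 7–1 at x≈9.960 (right) → 2 crossings.
Cove: 2–3 at x≈3.346 (left), 4–1 at x≈10.695 (right) → 1 crossing.
Only Cove has an odd count, so the point is inside Cove.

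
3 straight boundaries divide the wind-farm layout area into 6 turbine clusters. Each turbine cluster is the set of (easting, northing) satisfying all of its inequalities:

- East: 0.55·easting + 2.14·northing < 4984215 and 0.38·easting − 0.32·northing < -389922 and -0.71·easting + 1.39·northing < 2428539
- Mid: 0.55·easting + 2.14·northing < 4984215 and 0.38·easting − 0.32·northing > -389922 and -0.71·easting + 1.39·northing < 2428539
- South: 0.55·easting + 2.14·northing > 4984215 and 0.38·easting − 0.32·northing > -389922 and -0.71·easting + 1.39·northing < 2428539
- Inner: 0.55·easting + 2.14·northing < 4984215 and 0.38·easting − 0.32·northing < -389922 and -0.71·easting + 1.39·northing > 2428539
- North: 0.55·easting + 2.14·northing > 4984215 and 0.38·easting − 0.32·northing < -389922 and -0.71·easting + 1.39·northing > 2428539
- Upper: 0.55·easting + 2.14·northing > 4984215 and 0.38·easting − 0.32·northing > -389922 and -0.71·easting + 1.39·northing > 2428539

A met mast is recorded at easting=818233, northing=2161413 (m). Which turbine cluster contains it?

0.55·818233 + 2.14·2161413 = 5075451.970, which is > 4984215
0.38·818233 − 0.32·2161413 = -380723.620, which is > -389922
-0.71·818233 + 1.39·2161413 = 2423418.640, which is < 2428539
This sign pattern matches South.

South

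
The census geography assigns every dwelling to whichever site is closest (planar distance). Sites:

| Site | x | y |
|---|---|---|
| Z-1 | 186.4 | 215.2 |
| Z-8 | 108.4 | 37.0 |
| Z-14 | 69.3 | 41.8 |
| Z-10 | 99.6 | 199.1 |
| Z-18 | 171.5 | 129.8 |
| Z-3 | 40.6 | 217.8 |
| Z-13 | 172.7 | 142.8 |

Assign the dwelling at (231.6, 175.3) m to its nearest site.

Squared distances to each site:
Z-1: 3635.050; Z-8: 34305.130; Z-14: 44163.540; Z-10: 17990.440; Z-18: 5682.260; Z-3: 38287.250; Z-13: 4525.460.
Minimum at Z-1.

Z-1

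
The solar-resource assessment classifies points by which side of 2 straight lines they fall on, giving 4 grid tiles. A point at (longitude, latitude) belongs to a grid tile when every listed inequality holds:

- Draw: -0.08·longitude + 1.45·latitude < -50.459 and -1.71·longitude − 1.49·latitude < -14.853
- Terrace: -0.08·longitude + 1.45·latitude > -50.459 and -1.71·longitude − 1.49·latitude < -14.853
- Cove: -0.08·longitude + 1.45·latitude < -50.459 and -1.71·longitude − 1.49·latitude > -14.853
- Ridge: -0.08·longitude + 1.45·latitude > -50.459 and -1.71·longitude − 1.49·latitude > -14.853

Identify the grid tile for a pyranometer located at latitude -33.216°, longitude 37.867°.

-0.08·37.867 + 1.45·-33.216 = -51.193, which is < -50.459
-1.71·37.867 − 1.49·-33.216 = -15.261, which is < -14.853
This sign pattern matches Draw.

Draw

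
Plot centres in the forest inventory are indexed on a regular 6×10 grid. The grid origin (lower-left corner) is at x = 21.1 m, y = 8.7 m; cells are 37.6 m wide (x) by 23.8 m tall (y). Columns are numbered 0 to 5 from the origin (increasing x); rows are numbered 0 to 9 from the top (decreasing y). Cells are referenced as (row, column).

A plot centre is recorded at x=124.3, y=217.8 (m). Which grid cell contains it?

Column index: ⌊(124.3 − 21.1) / 37.6⌋ = ⌊2.745⌋ = 2
Row offset from origin: ⌊(217.8 − 8.7) / 23.8⌋ = ⌊8.786⌋ = 8 → row 1 (counted from top)

(1, 2)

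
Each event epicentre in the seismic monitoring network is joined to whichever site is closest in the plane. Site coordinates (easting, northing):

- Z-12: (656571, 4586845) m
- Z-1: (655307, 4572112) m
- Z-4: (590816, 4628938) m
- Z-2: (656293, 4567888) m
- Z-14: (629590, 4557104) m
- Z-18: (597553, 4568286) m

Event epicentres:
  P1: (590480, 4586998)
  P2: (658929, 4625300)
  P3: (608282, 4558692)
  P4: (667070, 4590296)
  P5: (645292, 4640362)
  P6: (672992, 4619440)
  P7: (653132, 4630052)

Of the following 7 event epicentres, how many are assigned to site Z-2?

0

P1 → Z-18
P2 → Z-12
P3 → Z-18
P4 → Z-12
P5 → Z-12
P6 → Z-12
P7 → Z-12
0 of the 7 go to Z-2.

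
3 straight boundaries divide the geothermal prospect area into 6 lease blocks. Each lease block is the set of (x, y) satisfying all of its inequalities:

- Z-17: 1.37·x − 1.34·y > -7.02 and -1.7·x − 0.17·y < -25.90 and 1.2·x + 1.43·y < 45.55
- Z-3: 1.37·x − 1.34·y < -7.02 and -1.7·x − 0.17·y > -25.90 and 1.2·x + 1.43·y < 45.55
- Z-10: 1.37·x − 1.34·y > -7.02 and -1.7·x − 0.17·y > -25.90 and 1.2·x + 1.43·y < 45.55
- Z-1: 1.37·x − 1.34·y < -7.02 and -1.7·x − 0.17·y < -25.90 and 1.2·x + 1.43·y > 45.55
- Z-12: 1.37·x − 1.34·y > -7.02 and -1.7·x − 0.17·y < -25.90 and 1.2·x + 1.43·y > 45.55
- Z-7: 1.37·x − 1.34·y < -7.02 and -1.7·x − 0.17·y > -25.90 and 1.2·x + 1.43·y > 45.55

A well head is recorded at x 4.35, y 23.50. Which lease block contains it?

Z-3

1.37·4.35 − 1.34·23.50 = -25.531, which is < -7.02
-1.7·4.35 − 0.17·23.50 = -11.390, which is > -25.90
1.2·4.35 + 1.43·23.50 = 38.825, which is < 45.55
This sign pattern matches Z-3.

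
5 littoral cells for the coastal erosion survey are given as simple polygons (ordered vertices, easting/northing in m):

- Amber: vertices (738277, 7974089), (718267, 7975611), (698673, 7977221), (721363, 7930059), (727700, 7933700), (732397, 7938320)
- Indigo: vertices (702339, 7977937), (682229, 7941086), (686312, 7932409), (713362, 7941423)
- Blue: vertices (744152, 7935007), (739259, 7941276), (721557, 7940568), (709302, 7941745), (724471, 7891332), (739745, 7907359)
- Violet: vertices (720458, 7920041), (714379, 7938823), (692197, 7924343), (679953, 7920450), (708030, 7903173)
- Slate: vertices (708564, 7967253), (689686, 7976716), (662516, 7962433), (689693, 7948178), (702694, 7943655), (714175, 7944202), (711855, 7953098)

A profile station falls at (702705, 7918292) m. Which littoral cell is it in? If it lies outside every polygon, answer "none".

Cast a ray rightward from (702705, 7918292). For each polygon, the edges (by vertex number in listed order) whose endpoints lie on opposite sides of northing = 7918292, where each meets that height, and whether that is right or left of the point:
Amber: no edge straddles that height → 0 crossings.
Indigo: no edge straddles that height → 0 crossings.
Blue: 4–5 at easting≈716358.9 (right), 6–1 at easting≈741487.7 (right) → 2 crossings.
Violet: 4–5 at easting≈683460.0 (left), 5–1 at easting≈719169.4 (right) → 1 crossing.
Slate: no edge straddles that height → 0 crossings.
Only Violet has an odd count, so the point is inside Violet.

Violet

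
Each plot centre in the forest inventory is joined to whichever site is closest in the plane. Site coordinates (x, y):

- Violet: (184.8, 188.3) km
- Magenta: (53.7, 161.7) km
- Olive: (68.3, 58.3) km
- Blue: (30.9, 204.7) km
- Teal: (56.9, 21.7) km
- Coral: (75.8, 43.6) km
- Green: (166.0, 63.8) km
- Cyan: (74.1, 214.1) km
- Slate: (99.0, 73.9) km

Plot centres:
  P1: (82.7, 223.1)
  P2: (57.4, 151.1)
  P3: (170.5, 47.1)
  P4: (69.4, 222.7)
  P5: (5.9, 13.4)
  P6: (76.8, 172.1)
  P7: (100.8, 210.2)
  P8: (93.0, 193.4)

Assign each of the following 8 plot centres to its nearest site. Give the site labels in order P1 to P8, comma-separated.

Cyan, Magenta, Green, Cyan, Teal, Magenta, Cyan, Cyan

P1 → Cyan (d²=154.96)
P2 → Magenta (d²=126.05)
P3 → Green (d²=299.14)
P4 → Cyan (d²=96.05)
P5 → Teal (d²=2669.89)
P6 → Magenta (d²=641.77)
P7 → Cyan (d²=728.10)
P8 → Cyan (d²=785.70)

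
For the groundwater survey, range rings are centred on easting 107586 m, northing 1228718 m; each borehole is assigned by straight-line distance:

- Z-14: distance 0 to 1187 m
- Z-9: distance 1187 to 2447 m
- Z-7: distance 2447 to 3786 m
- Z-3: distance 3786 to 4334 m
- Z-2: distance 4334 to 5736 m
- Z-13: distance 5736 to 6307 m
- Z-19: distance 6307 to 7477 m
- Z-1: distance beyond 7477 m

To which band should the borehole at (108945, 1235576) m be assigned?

Distance = √((108945−107586)² + (1235576−1228718)²) = √(1846881.000 + 47032164.000) = 6991.355 m.
6307 ≤ 6991.355 < 7477 → Z-19.

Z-19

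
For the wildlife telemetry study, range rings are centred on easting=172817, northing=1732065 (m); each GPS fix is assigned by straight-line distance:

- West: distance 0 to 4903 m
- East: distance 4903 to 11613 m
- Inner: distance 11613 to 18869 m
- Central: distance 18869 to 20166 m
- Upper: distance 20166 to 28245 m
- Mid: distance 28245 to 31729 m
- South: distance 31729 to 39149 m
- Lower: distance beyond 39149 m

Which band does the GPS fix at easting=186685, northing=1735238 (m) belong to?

Distance = √((186685−172817)² + (1735238−1732065)²) = √(192321424.000 + 10067929.000) = 14226.361 m.
11613 ≤ 14226.361 < 18869 → Inner.

Inner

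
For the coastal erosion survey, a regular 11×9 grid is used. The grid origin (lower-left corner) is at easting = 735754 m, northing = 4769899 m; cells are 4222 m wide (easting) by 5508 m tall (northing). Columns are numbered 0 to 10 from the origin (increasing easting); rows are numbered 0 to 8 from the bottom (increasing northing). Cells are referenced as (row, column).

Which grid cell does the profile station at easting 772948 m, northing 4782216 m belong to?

(2, 8)

Column index: ⌊(772948 − 735754) / 4222⌋ = ⌊8.810⌋ = 8
Row offset from origin: ⌊(4782216 − 4769899) / 5508⌋ = ⌊2.236⌋ = 2 → row 2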